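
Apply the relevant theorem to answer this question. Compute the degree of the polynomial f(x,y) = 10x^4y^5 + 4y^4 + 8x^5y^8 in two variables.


Examine each term for its total degree (sum of exponents).
  Term '10x^4y^5' has total degree 4+5 = 9.
  Term '4y^4' has total degree 0+4 = 4.
  Term '8x^5y^8' has total degree 5+8 = 13.
The maximum total degree among all terms is 13.

13


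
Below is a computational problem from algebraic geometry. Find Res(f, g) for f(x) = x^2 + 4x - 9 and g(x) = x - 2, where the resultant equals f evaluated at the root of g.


For Res(f, x - c), we evaluate f at x = c.
f(2) = 2^2 + 4*2 - 9
= 4 + 8 - 9
= 12 - 9 = 3
Res(f, g) = 3

3


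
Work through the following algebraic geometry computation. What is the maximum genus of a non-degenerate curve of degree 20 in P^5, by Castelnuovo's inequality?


Castelnuovo's bound: write d - 1 = m(r-1) + epsilon with 0 <= epsilon < r-1.
d - 1 = 20 - 1 = 19
r - 1 = 5 - 1 = 4
19 = 4*4 + 3, so m = 4, epsilon = 3
pi(d, r) = m(m-1)(r-1)/2 + m*epsilon
= 4*3*4/2 + 4*3
= 48/2 + 12
= 24 + 12 = 36

36


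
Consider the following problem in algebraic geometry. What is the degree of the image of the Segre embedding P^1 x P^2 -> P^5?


The degree of the Segre variety P^1 x P^2 is C(m+n, m).
= C(3, 1)
= 3

3


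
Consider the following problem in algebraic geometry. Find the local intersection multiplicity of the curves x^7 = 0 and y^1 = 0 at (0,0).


The intersection multiplicity of V(x^a) and V(y^b) at the origin is:
I(O; V(x^7), V(y^1)) = dim_k(k[x,y]/(x^7, y^1))
A basis for k[x,y]/(x^7, y^1) is the set of monomials x^i * y^j
where 0 <= i < 7 and 0 <= j < 1.
The number of such monomials is 7 * 1 = 7

7


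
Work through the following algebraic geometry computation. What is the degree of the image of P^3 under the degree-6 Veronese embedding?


The Veronese variety v_6(P^3) has degree d^r.
d^r = 6^3 = 216

216


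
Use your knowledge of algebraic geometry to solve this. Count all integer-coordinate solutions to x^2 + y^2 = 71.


Systematically check integer values of x where x^2 <= 71.
For each valid x, check if 71 - x^2 is a perfect square.
Total integer solutions found: 0

0


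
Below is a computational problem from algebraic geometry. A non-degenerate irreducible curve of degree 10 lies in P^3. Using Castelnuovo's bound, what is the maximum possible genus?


Castelnuovo's bound: write d - 1 = m(r-1) + epsilon with 0 <= epsilon < r-1.
d - 1 = 10 - 1 = 9
r - 1 = 3 - 1 = 2
9 = 4*2 + 1, so m = 4, epsilon = 1
pi(d, r) = m(m-1)(r-1)/2 + m*epsilon
= 4*3*2/2 + 4*1
= 24/2 + 4
= 12 + 4 = 16

16


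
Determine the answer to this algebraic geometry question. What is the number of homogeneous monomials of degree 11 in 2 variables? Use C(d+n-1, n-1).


The number of degree-11 monomials in 2 variables is C(d+n-1, n-1).
= C(11+2-1, 2-1) = C(12, 1)
= 12

12


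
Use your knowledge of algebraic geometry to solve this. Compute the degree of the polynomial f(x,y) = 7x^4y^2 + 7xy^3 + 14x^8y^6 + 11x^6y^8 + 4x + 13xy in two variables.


Examine each term for its total degree (sum of exponents).
  Term '7x^4y^2' has total degree 4+2 = 6.
  Term '7xy^3' has total degree 1+3 = 4.
  Term '14x^8y^6' has total degree 8+6 = 14.
  Term '11x^6y^8' has total degree 6+8 = 14.
  Term '4x' has total degree 1+0 = 1.
  Term '13xy' has total degree 1+1 = 2.
The maximum total degree among all terms is 14.

14


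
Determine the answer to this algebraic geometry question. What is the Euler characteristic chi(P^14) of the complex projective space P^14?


The complex projective space P^14 has one cell in each even real dimension 0, 2, ..., 28.
The cohomology groups are H^{2k}(P^14) = Z for k = 0,...,14, and 0 otherwise.
Euler characteristic = sum of Betti numbers = 1 per even-dimensional cohomology group.
chi(P^14) = 14 + 1 = 15

15


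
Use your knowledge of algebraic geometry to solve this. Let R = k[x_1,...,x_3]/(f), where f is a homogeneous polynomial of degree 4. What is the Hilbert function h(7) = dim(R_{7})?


For R = k[x_1,...,x_n]/(f) with f homogeneous of degree e:
The Hilbert series is (1 - t^e)/(1 - t)^n.
So h(d) = C(d+n-1, n-1) - C(d-e+n-1, n-1) for d >= e.
With n=3, e=4, d=7:
C(7+3-1, 3-1) = C(9, 2) = 36
C(7-4+3-1, 3-1) = C(5, 2) = 10
h(7) = 36 - 10 = 26

26


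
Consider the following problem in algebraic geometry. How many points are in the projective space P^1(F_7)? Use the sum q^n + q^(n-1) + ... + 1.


P^1(F_7) has (q^(n+1) - 1)/(q - 1) points.
= 7^1 + 7^0
= 7 + 1
= 8

8


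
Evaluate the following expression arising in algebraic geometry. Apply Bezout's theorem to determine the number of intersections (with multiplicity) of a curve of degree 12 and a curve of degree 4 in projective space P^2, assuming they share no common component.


Bezout's theorem states the intersection count equals the product of degrees.
Intersection count = 12 * 4 = 48

48


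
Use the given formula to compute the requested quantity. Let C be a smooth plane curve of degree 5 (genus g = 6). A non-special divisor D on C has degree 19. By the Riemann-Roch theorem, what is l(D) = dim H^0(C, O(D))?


First, compute the genus of a smooth plane curve of degree 5:
g = (d-1)(d-2)/2 = (5-1)(5-2)/2 = 6
For a non-special divisor D (i.e., h^1(D) = 0), Riemann-Roch gives:
l(D) = deg(D) - g + 1
Since deg(D) = 19 >= 2g - 1 = 11, D is non-special.
l(D) = 19 - 6 + 1 = 14

14


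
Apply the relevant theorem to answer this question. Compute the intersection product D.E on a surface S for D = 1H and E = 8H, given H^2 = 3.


Using bilinearity of the intersection pairing on a surface S:
(aH).(bH) = ab * (H.H)
We have H^2 = 3.
D.E = (1H).(8H) = 1*8*3
= 8*3
= 24

24


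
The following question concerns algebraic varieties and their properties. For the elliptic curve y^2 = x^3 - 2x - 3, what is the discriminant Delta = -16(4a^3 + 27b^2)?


Compute each component:
4a^3 = 4*(-2)^3 = 4*(-8) = -32
27b^2 = 27*(-3)^2 = 27*9 = 243
4a^3 + 27b^2 = -32 + 243 = 211
Delta = -16*211 = -3376

-3376


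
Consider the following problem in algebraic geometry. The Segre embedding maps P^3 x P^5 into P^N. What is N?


The Segre embedding maps P^m x P^n into P^N via
all products of coordinates from each factor.
N = (m+1)(n+1) - 1
N = (3+1)(5+1) - 1
N = 4*6 - 1
N = 24 - 1 = 23

23


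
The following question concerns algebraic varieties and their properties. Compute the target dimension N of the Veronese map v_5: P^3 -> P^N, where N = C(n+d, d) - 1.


The Veronese embedding v_d: P^n -> P^N maps each point to all
degree-d monomials in n+1 homogeneous coordinates.
N = C(n+d, d) - 1
N = C(3+5, 5) - 1
N = C(8, 5) - 1
C(8, 5) = 56
N = 56 - 1 = 55

55


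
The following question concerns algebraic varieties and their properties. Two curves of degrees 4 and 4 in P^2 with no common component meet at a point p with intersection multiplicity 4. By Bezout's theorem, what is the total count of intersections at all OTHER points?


By Bezout's theorem, the total intersection number is d1 * d2.
Total = 4 * 4 = 16
Intersection multiplicity at p = 4
Remaining intersections = 16 - 4 = 12

12


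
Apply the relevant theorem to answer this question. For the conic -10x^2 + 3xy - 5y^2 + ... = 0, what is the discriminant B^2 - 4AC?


The discriminant of a conic Ax^2 + Bxy + Cy^2 + ... = 0 is B^2 - 4AC.
B^2 = 3^2 = 9
4AC = 4*(-10)*(-5) = 200
Discriminant = 9 - 200 = -191

-191


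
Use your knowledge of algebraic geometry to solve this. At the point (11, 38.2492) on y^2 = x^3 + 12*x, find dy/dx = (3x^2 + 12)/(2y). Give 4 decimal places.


Using implicit differentiation of y^2 = x^3 + 12*x:
2y * dy/dx = 3x^2 + 12
dy/dx = (3x^2 + 12)/(2y)
Numerator: 3*11^2 + 12 = 375
Denominator: 2*38.2492 = 76.4984
dy/dx = 375/76.4984 = 4.9021

4.9021


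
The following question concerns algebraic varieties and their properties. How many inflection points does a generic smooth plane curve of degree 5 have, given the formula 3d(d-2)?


For a general smooth plane curve C of degree d, the inflection points are
the intersection of C with its Hessian curve, which has degree 3(d-2).
By Bezout, the total intersection number is d * 3(d-2) = 5 * 9 = 45.
For a general curve every flex is ordinary, so each contributes
multiplicity 1 to C·Hess(C), and the number of distinct inflection
points is 3d(d-2).
Inflection points = 3*5*(5-2) = 3*5*3 = 45

45


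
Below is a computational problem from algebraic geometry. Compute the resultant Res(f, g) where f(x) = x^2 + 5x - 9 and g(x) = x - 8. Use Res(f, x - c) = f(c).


For Res(f, x - c), we evaluate f at x = c.
f(8) = 8^2 + 5*8 - 9
= 64 + 40 - 9
= 104 - 9 = 95
Res(f, g) = 95

95


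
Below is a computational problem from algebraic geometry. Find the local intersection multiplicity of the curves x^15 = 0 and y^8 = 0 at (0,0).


The intersection multiplicity of V(x^a) and V(y^b) at the origin is:
I(O; V(x^15), V(y^8)) = dim_k(k[x,y]/(x^15, y^8))
A basis for k[x,y]/(x^15, y^8) is the set of monomials x^i * y^j
where 0 <= i < 15 and 0 <= j < 8.
The number of such monomials is 15 * 8 = 120

120


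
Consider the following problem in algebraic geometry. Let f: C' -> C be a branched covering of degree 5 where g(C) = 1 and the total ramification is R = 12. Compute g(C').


Riemann-Hurwitz formula: 2g' - 2 = d(2g - 2) + R
Given: d = 5, g = 1, R = 12
2g' - 2 = 5*(2*1 - 2) + 12
2g' - 2 = 5*0 + 12
2g' - 2 = 0 + 12 = 12
2g' = 14
g' = 7

7


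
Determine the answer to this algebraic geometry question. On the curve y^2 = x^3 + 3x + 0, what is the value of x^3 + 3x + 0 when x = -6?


Compute x^3 + 3x + 0 at x = -6:
x^3 = (-6)^3 = -216
3*x = 3*(-6) = -18
Sum: -216 - 18 + 0 = -234

-234


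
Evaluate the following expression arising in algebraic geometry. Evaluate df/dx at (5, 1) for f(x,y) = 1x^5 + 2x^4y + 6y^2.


df/dx = 5*1*x^4 + 4*2*x^3*y
At (5,1): 5*1*5^4 + 4*2*5^3*1
= 3125 + 1000
= 4125

4125


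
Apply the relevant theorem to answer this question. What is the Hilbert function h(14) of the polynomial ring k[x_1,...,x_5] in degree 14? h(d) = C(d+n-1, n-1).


The Hilbert function for the polynomial ring in 5 variables is:
h(d) = C(d+n-1, n-1)
h(14) = C(14+5-1, 5-1) = C(18, 4)
= 18! / (4! * 14!)
= 3060

3060


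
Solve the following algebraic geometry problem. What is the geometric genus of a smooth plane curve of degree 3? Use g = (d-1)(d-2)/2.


Using the genus formula for smooth plane curves:
g = (d-1)(d-2)/2
g = (3-1)(3-2)/2
g = 2*1/2
g = 2/2 = 1

1


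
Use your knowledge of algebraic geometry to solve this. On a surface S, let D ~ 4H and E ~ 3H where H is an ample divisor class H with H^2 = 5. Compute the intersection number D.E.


Using bilinearity of the intersection pairing on a surface S:
(aH).(bH) = ab * (H.H)
We have H^2 = 5.
D.E = (4H).(3H) = 4*3*5
= 12*5
= 60

60


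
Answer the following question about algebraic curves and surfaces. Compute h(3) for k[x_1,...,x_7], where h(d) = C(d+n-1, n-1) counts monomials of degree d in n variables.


The Hilbert function for the polynomial ring in 7 variables is:
h(d) = C(d+n-1, n-1)
h(3) = C(3+7-1, 7-1) = C(9, 6)
= 9! / (6! * 3!)
= 84

84


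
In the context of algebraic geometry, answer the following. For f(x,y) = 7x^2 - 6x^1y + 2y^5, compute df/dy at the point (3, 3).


df/dy = (-6)*x^1 + 5*2*y^4
At (3,3): (-6)*3^1 + 5*2*3^4
= -18 + 810
= 792

792


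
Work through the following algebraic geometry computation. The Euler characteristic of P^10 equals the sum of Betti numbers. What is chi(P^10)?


The complex projective space P^10 has one cell in each even real dimension 0, 2, ..., 20.
The cohomology groups are H^{2k}(P^10) = Z for k = 0,...,10, and 0 otherwise.
Euler characteristic = sum of Betti numbers = 1 per even-dimensional cohomology group.
chi(P^10) = 10 + 1 = 11

11


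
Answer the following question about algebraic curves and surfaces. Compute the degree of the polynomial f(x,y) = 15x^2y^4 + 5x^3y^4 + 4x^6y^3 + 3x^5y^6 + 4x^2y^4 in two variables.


Examine each term for its total degree (sum of exponents).
  Term '15x^2y^4' has total degree 2+4 = 6.
  Term '5x^3y^4' has total degree 3+4 = 7.
  Term '4x^6y^3' has total degree 6+3 = 9.
  Term '3x^5y^6' has total degree 5+6 = 11.
  Term '4x^2y^4' has total degree 2+4 = 6.
The maximum total degree among all terms is 11.

11


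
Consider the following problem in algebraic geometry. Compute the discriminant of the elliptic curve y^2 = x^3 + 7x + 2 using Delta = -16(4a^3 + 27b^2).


Compute each component:
4a^3 = 4*7^3 = 4*343 = 1372
27b^2 = 27*2^2 = 27*4 = 108
4a^3 + 27b^2 = 1372 + 108 = 1480
Delta = -16*1480 = -23680

-23680


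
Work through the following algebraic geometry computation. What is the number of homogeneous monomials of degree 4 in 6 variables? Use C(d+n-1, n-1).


The number of degree-4 monomials in 6 variables is C(d+n-1, n-1).
= C(4+6-1, 6-1) = C(9, 5)
= 126

126


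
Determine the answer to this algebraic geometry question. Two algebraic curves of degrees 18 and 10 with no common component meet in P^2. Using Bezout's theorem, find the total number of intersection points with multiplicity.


Bezout's theorem states the intersection count equals the product of degrees.
Intersection count = 18 * 10 = 180

180


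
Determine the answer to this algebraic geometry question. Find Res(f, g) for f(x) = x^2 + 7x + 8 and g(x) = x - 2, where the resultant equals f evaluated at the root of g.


For Res(f, x - c), we evaluate f at x = c.
f(2) = 2^2 + 7*2 + 8
= 4 + 14 + 8
= 18 + 8 = 26
Res(f, g) = 26

26


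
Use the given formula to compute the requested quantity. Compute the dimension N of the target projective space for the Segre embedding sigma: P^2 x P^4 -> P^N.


The Segre embedding maps P^m x P^n into P^N via
all products of coordinates from each factor.
N = (m+1)(n+1) - 1
N = (2+1)(4+1) - 1
N = 3*5 - 1
N = 15 - 1 = 14

14


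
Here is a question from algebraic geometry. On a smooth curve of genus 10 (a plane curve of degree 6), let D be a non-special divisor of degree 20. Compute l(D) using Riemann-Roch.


First, compute the genus of a smooth plane curve of degree 6:
g = (d-1)(d-2)/2 = (6-1)(6-2)/2 = 10
For a non-special divisor D (i.e., h^1(D) = 0), Riemann-Roch gives:
l(D) = deg(D) - g + 1
Since deg(D) = 20 >= 2g - 1 = 19, D is non-special.
l(D) = 20 - 10 + 1 = 11

11


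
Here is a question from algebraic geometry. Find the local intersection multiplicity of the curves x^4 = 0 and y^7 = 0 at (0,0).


The intersection multiplicity of V(x^a) and V(y^b) at the origin is:
I(O; V(x^4), V(y^7)) = dim_k(k[x,y]/(x^4, y^7))
A basis for k[x,y]/(x^4, y^7) is the set of monomials x^i * y^j
where 0 <= i < 4 and 0 <= j < 7.
The number of such monomials is 4 * 7 = 28

28


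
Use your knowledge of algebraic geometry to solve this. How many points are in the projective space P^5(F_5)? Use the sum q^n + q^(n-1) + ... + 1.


P^5(F_5) has (q^(n+1) - 1)/(q - 1) points.
= 5^5 + 5^4 + 5^3 + 5^2 + 5^1 + 5^0
= 3125 + 625 + 125 + 25 + 5 + 1
= 3906

3906


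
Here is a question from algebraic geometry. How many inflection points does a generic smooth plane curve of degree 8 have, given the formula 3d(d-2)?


For a general smooth plane curve C of degree d, the inflection points are
the intersection of C with its Hessian curve, which has degree 3(d-2).
By Bezout, the total intersection number is d * 3(d-2) = 8 * 18 = 144.
For a general curve every flex is ordinary, so each contributes
multiplicity 1 to C·Hess(C), and the number of distinct inflection
points is 3d(d-2).
Inflection points = 3*8*(8-2) = 3*8*6 = 144

144


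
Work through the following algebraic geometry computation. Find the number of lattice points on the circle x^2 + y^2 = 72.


Systematically check integer values of x where x^2 <= 72.
For each valid x, check if 72 - x^2 is a perfect square.
x=6: 72 - 36 = 36, sqrt = 6 (valid)
Total integer solutions found: 4

4


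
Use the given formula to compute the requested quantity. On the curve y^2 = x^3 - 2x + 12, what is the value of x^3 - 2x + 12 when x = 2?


Compute x^3 - 2x + 12 at x = 2:
x^3 = 2^3 = 8
(-2)*x = (-2)*2 = -4
Sum: 8 - 4 + 12 = 16

16


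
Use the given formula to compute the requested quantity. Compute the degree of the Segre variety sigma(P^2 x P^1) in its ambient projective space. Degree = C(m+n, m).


The degree of the Segre variety P^2 x P^1 is C(m+n, m).
= C(3, 2)
= 3

3


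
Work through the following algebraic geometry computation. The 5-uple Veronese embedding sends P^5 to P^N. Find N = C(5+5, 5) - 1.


The Veronese embedding v_d: P^n -> P^N maps each point to all
degree-d monomials in n+1 homogeneous coordinates.
N = C(n+d, d) - 1
N = C(5+5, 5) - 1
N = C(10, 5) - 1
C(10, 5) = 252
N = 252 - 1 = 251

251


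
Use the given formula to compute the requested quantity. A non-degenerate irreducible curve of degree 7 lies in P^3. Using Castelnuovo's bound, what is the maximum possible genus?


Castelnuovo's bound: write d - 1 = m(r-1) + epsilon with 0 <= epsilon < r-1.
d - 1 = 7 - 1 = 6
r - 1 = 3 - 1 = 2
6 = 3*2 + 0, so m = 3, epsilon = 0
pi(d, r) = m(m-1)(r-1)/2 + m*epsilon
= 3*2*2/2 + 3*0
= 12/2 + 0
= 6 + 0 = 6

6


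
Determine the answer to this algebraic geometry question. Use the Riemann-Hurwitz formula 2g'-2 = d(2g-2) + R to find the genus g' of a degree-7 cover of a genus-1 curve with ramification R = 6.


Riemann-Hurwitz formula: 2g' - 2 = d(2g - 2) + R
Given: d = 7, g = 1, R = 6
2g' - 2 = 7*(2*1 - 2) + 6
2g' - 2 = 7*0 + 6
2g' - 2 = 0 + 6 = 6
2g' = 8
g' = 4

4


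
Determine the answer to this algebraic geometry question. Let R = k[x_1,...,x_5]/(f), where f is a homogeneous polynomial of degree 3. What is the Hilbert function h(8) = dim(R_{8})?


For R = k[x_1,...,x_n]/(f) with f homogeneous of degree e:
The Hilbert series is (1 - t^e)/(1 - t)^n.
So h(d) = C(d+n-1, n-1) - C(d-e+n-1, n-1) for d >= e.
With n=5, e=3, d=8:
C(8+5-1, 5-1) = C(12, 4) = 495
C(8-3+5-1, 5-1) = C(9, 4) = 126
h(8) = 495 - 126 = 369

369


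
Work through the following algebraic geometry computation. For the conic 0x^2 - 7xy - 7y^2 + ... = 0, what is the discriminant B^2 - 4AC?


The discriminant of a conic Ax^2 + Bxy + Cy^2 + ... = 0 is B^2 - 4AC.
B^2 = (-7)^2 = 49
4AC = 4*0*(-7) = 0
Discriminant = 49 + 0 = 49

49


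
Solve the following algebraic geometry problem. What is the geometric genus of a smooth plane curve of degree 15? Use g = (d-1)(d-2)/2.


Using the genus formula for smooth plane curves:
g = (d-1)(d-2)/2
g = (15-1)(15-2)/2
g = 14*13/2
g = 182/2 = 91

91


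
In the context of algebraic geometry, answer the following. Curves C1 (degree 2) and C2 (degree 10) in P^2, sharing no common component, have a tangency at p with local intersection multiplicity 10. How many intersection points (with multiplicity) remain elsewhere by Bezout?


By Bezout's theorem, the total intersection number is d1 * d2.
Total = 2 * 10 = 20
Intersection multiplicity at p = 10
Remaining intersections = 20 - 10 = 10

10


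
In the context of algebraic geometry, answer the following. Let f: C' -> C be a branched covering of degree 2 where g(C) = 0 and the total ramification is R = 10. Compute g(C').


Riemann-Hurwitz formula: 2g' - 2 = d(2g - 2) + R
Given: d = 2, g = 0, R = 10
2g' - 2 = 2*(2*0 - 2) + 10
2g' - 2 = 2*(-2) + 10
2g' - 2 = -4 + 10 = 6
2g' = 8
g' = 4

4


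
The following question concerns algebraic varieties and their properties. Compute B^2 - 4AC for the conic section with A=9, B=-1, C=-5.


The discriminant of a conic Ax^2 + Bxy + Cy^2 + ... = 0 is B^2 - 4AC.
B^2 = (-1)^2 = 1
4AC = 4*9*(-5) = -180
Discriminant = 1 + 180 = 181

181


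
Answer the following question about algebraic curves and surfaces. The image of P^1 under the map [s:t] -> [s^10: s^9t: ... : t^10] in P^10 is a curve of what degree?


The rational normal curve in P^10 is the image of P^1 under the 10-uple Veronese.
A general hyperplane in P^10 pulls back to a degree-10 form on P^1, which has 10 zeros,
so the curve meets a general hyperplane in 10 points. Degree = 10.

10


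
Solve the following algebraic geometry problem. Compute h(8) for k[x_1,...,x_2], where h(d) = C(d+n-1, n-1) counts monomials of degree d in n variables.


The Hilbert function for the polynomial ring in 2 variables is:
h(d) = C(d+n-1, n-1)
h(8) = C(8+2-1, 2-1) = C(9, 1)
= 9! / (1! * 8!)
= 9

9


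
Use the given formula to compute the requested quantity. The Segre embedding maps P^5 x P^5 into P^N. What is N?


The Segre embedding maps P^m x P^n into P^N via
all products of coordinates from each factor.
N = (m+1)(n+1) - 1
N = (5+1)(5+1) - 1
N = 6*6 - 1
N = 36 - 1 = 35

35


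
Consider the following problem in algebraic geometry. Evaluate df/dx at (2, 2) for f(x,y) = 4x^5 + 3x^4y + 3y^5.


df/dx = 5*4*x^4 + 4*3*x^3*y
At (2,2): 5*4*2^4 + 4*3*2^3*2
= 320 + 192
= 512

512


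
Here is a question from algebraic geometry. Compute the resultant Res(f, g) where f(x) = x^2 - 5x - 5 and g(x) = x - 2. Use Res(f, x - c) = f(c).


For Res(f, x - c), we evaluate f at x = c.
f(2) = 2^2 - 5*2 - 5
= 4 - 10 - 5
= -6 - 5 = -11
Res(f, g) = -11

-11


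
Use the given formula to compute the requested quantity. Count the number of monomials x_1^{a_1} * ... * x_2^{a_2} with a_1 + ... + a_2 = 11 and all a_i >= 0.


The number of degree-11 monomials in 2 variables is C(d+n-1, n-1).
= C(11+2-1, 2-1) = C(12, 1)
= 12

12


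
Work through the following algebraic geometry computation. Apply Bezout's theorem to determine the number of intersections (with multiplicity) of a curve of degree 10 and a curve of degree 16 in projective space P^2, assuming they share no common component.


Bezout's theorem states the intersection count equals the product of degrees.
Intersection count = 10 * 16 = 160

160


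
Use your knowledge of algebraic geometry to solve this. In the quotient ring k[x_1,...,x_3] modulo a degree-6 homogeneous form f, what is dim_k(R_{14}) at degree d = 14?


For R = k[x_1,...,x_n]/(f) with f homogeneous of degree e:
The Hilbert series is (1 - t^e)/(1 - t)^n.
So h(d) = C(d+n-1, n-1) - C(d-e+n-1, n-1) for d >= e.
With n=3, e=6, d=14:
C(14+3-1, 3-1) = C(16, 2) = 120
C(14-6+3-1, 3-1) = C(10, 2) = 45
h(14) = 120 - 45 = 75

75


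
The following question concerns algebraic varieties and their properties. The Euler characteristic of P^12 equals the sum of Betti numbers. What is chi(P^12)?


The complex projective space P^12 has one cell in each even real dimension 0, 2, ..., 24.
The cohomology groups are H^{2k}(P^12) = Z for k = 0,...,12, and 0 otherwise.
Euler characteristic = sum of Betti numbers = 1 per even-dimensional cohomology group.
chi(P^12) = 12 + 1 = 13

13


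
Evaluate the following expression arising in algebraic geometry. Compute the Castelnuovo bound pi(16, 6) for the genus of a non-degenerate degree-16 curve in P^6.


Castelnuovo's bound: write d - 1 = m(r-1) + epsilon with 0 <= epsilon < r-1.
d - 1 = 16 - 1 = 15
r - 1 = 6 - 1 = 5
15 = 3*5 + 0, so m = 3, epsilon = 0
pi(d, r) = m(m-1)(r-1)/2 + m*epsilon
= 3*2*5/2 + 3*0
= 30/2 + 0
= 15 + 0 = 15

15


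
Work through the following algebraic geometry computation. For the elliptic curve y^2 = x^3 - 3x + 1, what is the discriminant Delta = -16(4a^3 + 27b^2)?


Compute each component:
4a^3 = 4*(-3)^3 = 4*(-27) = -108
27b^2 = 27*1^2 = 27*1 = 27
4a^3 + 27b^2 = -108 + 27 = -81
Delta = -16*(-81) = 1296

1296


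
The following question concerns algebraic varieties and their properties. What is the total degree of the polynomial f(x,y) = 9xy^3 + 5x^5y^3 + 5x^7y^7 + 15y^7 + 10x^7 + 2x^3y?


Examine each term for its total degree (sum of exponents).
  Term '9xy^3' has total degree 1+3 = 4.
  Term '5x^5y^3' has total degree 5+3 = 8.
  Term '5x^7y^7' has total degree 7+7 = 14.
  Term '15y^7' has total degree 0+7 = 7.
  Term '10x^7' has total degree 7+0 = 7.
  Term '2x^3y' has total degree 3+1 = 4.
The maximum total degree among all terms is 14.

14


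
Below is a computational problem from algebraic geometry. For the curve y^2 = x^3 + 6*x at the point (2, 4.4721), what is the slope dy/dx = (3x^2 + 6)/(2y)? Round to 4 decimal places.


Using implicit differentiation of y^2 = x^3 + 6*x:
2y * dy/dx = 3x^2 + 6
dy/dx = (3x^2 + 6)/(2y)
Numerator: 3*2^2 + 6 = 18
Denominator: 2*4.4721 = 8.9442
dy/dx = 18/8.9442 = 2.0125

2.0125


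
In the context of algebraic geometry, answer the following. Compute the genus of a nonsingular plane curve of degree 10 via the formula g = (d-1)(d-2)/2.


Using the genus formula for smooth plane curves:
g = (d-1)(d-2)/2
g = (10-1)(10-2)/2
g = 9*8/2
g = 72/2 = 36

36


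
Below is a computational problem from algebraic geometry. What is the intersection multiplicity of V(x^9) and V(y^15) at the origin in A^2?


The intersection multiplicity of V(x^a) and V(y^b) at the origin is:
I(O; V(x^9), V(y^15)) = dim_k(k[x,y]/(x^9, y^15))
A basis for k[x,y]/(x^9, y^15) is the set of monomials x^i * y^j
where 0 <= i < 9 and 0 <= j < 15.
The number of such monomials is 9 * 15 = 135

135


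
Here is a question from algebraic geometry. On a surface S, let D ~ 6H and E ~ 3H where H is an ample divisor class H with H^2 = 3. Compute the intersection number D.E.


Using bilinearity of the intersection pairing on a surface S:
(aH).(bH) = ab * (H.H)
We have H^2 = 3.
D.E = (6H).(3H) = 6*3*3
= 18*3
= 54

54


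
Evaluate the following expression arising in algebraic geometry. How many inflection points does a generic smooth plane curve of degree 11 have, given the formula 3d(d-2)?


For a general smooth plane curve C of degree d, the inflection points are
the intersection of C with its Hessian curve, which has degree 3(d-2).
By Bezout, the total intersection number is d * 3(d-2) = 11 * 27 = 297.
For a general curve every flex is ordinary, so each contributes
multiplicity 1 to C·Hess(C), and the number of distinct inflection
points is 3d(d-2).
Inflection points = 3*11*(11-2) = 3*11*9 = 297

297


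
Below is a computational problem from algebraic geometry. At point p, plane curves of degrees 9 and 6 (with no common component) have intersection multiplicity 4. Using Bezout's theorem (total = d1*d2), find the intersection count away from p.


By Bezout's theorem, the total intersection number is d1 * d2.
Total = 9 * 6 = 54
Intersection multiplicity at p = 4
Remaining intersections = 54 - 4 = 50

50


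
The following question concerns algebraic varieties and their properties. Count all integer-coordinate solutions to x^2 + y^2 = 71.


Systematically check integer values of x where x^2 <= 71.
For each valid x, check if 71 - x^2 is a perfect square.
Total integer solutions found: 0

0


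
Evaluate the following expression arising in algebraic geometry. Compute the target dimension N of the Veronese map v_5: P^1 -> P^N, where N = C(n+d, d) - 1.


The Veronese embedding v_d: P^n -> P^N maps each point to all
degree-d monomials in n+1 homogeneous coordinates.
N = C(n+d, d) - 1
N = C(1+5, 5) - 1
N = C(6, 5) - 1
C(6, 5) = 6
N = 6 - 1 = 5

5


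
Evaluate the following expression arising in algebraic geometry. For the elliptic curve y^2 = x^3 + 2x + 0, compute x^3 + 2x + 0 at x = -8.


Compute x^3 + 2x + 0 at x = -8:
x^3 = (-8)^3 = -512
2*x = 2*(-8) = -16
Sum: -512 - 16 + 0 = -528

-528


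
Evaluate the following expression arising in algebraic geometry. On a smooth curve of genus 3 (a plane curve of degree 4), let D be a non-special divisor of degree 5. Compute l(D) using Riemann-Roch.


First, compute the genus of a smooth plane curve of degree 4:
g = (d-1)(d-2)/2 = (4-1)(4-2)/2 = 3
For a non-special divisor D (i.e., h^1(D) = 0), Riemann-Roch gives:
l(D) = deg(D) - g + 1
Since deg(D) = 5 >= 2g - 1 = 5, D is non-special.
l(D) = 5 - 3 + 1 = 3

3


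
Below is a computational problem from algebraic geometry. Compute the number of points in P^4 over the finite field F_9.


P^4(F_9) has (q^(n+1) - 1)/(q - 1) points.
= 9^4 + 9^3 + 9^2 + 9^1 + 9^0
= 6561 + 729 + 81 + 9 + 1
= 7381

7381


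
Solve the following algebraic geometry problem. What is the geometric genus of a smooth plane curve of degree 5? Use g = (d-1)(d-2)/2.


Using the genus formula for smooth plane curves:
g = (d-1)(d-2)/2
g = (5-1)(5-2)/2
g = 4*3/2
g = 12/2 = 6

6


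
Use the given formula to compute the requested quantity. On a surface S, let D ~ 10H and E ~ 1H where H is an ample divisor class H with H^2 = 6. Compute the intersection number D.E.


Using bilinearity of the intersection pairing on a surface S:
(aH).(bH) = ab * (H.H)
We have H^2 = 6.
D.E = (10H).(1H) = 10*1*6
= 10*6
= 60

60


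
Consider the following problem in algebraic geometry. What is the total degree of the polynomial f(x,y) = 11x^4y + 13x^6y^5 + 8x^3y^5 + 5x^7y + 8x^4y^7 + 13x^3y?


Examine each term for its total degree (sum of exponents).
  Term '11x^4y' has total degree 4+1 = 5.
  Term '13x^6y^5' has total degree 6+5 = 11.
  Term '8x^3y^5' has total degree 3+5 = 8.
  Term '5x^7y' has total degree 7+1 = 8.
  Term '8x^4y^7' has total degree 4+7 = 11.
  Term '13x^3y' has total degree 3+1 = 4.
The maximum total degree among all terms is 11.

11


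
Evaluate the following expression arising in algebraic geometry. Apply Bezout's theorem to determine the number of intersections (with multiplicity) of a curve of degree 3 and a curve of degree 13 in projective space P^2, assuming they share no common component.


Bezout's theorem states the intersection count equals the product of degrees.
Intersection count = 3 * 13 = 39

39


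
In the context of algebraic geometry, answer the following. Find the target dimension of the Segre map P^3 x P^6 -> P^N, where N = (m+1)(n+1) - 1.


The Segre embedding maps P^m x P^n into P^N via
all products of coordinates from each factor.
N = (m+1)(n+1) - 1
N = (3+1)(6+1) - 1
N = 4*7 - 1
N = 28 - 1 = 27

27


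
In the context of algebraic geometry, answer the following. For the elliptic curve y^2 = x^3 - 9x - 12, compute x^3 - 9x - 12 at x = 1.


Compute x^3 - 9x - 12 at x = 1:
x^3 = 1^3 = 1
(-9)*x = (-9)*1 = -9
Sum: 1 - 9 - 12 = -20

-20


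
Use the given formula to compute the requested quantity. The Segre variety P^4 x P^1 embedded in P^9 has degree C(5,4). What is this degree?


The degree of the Segre variety P^4 x P^1 is C(m+n, m).
= C(5, 4)
= 5

5


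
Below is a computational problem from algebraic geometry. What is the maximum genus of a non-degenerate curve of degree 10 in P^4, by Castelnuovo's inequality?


Castelnuovo's bound: write d - 1 = m(r-1) + epsilon with 0 <= epsilon < r-1.
d - 1 = 10 - 1 = 9
r - 1 = 4 - 1 = 3
9 = 3*3 + 0, so m = 3, epsilon = 0
pi(d, r) = m(m-1)(r-1)/2 + m*epsilon
= 3*2*3/2 + 3*0
= 18/2 + 0
= 9 + 0 = 9

9


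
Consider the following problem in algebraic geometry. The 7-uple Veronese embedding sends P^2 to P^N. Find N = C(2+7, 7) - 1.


The Veronese embedding v_d: P^n -> P^N maps each point to all
degree-d monomials in n+1 homogeneous coordinates.
N = C(n+d, d) - 1
N = C(2+7, 7) - 1
N = C(9, 7) - 1
C(9, 7) = 36
N = 36 - 1 = 35

35


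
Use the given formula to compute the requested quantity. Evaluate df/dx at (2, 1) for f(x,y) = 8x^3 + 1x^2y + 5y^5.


df/dx = 3*8*x^2 + 2*1*x^1*y
At (2,1): 3*8*2^2 + 2*1*2^1*1
= 96 + 4
= 100

100


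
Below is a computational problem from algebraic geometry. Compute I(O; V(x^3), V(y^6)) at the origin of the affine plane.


The intersection multiplicity of V(x^a) and V(y^b) at the origin is:
I(O; V(x^3), V(y^6)) = dim_k(k[x,y]/(x^3, y^6))
A basis for k[x,y]/(x^3, y^6) is the set of monomials x^i * y^j
where 0 <= i < 3 and 0 <= j < 6.
The number of such monomials is 3 * 6 = 18

18


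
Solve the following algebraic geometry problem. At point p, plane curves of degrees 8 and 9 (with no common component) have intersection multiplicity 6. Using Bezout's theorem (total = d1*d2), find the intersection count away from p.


By Bezout's theorem, the total intersection number is d1 * d2.
Total = 8 * 9 = 72
Intersection multiplicity at p = 6
Remaining intersections = 72 - 6 = 66

66


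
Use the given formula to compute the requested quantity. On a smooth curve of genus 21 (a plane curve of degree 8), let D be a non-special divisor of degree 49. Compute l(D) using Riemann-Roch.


First, compute the genus of a smooth plane curve of degree 8:
g = (d-1)(d-2)/2 = (8-1)(8-2)/2 = 21
For a non-special divisor D (i.e., h^1(D) = 0), Riemann-Roch gives:
l(D) = deg(D) - g + 1
Since deg(D) = 49 >= 2g - 1 = 41, D is non-special.
l(D) = 49 - 21 + 1 = 29

29


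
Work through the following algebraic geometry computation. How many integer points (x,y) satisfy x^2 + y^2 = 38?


Systematically check integer values of x where x^2 <= 38.
For each valid x, check if 38 - x^2 is a perfect square.
Total integer solutions found: 0

0


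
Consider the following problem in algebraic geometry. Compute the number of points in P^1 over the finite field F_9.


P^1(F_9) has (q^(n+1) - 1)/(q - 1) points.
= 9^1 + 9^0
= 9 + 1
= 10

10


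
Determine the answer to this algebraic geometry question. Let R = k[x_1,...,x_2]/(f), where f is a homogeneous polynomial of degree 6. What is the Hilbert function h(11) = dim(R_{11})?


For R = k[x_1,...,x_n]/(f) with f homogeneous of degree e:
The Hilbert series is (1 - t^e)/(1 - t)^n.
So h(d) = C(d+n-1, n-1) - C(d-e+n-1, n-1) for d >= e.
With n=2, e=6, d=11:
C(11+2-1, 2-1) = C(12, 1) = 12
C(11-6+2-1, 2-1) = C(6, 1) = 6
h(11) = 12 - 6 = 6

6


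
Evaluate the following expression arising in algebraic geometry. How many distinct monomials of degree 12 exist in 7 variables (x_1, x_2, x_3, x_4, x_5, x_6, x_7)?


The number of degree-12 monomials in 7 variables is C(d+n-1, n-1).
= C(12+7-1, 7-1) = C(18, 6)
= 18564

18564


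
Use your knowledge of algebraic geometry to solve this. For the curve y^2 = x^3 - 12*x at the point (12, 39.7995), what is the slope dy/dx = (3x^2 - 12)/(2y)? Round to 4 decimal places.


Using implicit differentiation of y^2 = x^3 - 12*x:
2y * dy/dx = 3x^2 - 12
dy/dx = (3x^2 - 12)/(2y)
Numerator: 3*12^2 - 12 = 420
Denominator: 2*39.7995 = 79.599
dy/dx = 420/79.599 = 5.2764

5.2764


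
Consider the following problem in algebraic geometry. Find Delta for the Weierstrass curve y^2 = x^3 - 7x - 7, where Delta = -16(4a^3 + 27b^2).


Compute each component:
4a^3 = 4*(-7)^3 = 4*(-343) = -1372
27b^2 = 27*(-7)^2 = 27*49 = 1323
4a^3 + 27b^2 = -1372 + 1323 = -49
Delta = -16*(-49) = 784

784


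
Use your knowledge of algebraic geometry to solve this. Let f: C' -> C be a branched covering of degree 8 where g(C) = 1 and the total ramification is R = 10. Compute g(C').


Riemann-Hurwitz formula: 2g' - 2 = d(2g - 2) + R
Given: d = 8, g = 1, R = 10
2g' - 2 = 8*(2*1 - 2) + 10
2g' - 2 = 8*0 + 10
2g' - 2 = 0 + 10 = 10
2g' = 12
g' = 6

6


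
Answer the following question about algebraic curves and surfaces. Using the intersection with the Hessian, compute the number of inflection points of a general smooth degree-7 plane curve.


For a general smooth plane curve C of degree d, the inflection points are
the intersection of C with its Hessian curve, which has degree 3(d-2).
By Bezout, the total intersection number is d * 3(d-2) = 7 * 15 = 105.
For a general curve every flex is ordinary, so each contributes
multiplicity 1 to C·Hess(C), and the number of distinct inflection
points is 3d(d-2).
Inflection points = 3*7*(7-2) = 3*7*5 = 105

105


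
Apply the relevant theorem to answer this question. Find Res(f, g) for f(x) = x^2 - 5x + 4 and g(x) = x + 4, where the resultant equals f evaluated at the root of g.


For Res(f, x - c), we evaluate f at x = c.
f(-4) = (-4)^2 - 5*(-4) + 4
= 16 + 20 + 4
= 36 + 4 = 40
Res(f, g) = 40

40


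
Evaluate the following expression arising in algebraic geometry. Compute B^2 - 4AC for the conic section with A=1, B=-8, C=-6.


The discriminant of a conic Ax^2 + Bxy + Cy^2 + ... = 0 is B^2 - 4AC.
B^2 = (-8)^2 = 64
4AC = 4*1*(-6) = -24
Discriminant = 64 + 24 = 88

88


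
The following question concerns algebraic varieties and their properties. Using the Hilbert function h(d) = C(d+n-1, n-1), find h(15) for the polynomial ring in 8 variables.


The Hilbert function for the polynomial ring in 8 variables is:
h(d) = C(d+n-1, n-1)
h(15) = C(15+8-1, 8-1) = C(22, 7)
= 22! / (7! * 15!)
= 170544

170544


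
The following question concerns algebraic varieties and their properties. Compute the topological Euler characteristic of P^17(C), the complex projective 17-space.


The complex projective space P^17 has one cell in each even real dimension 0, 2, ..., 34.
The cohomology groups are H^{2k}(P^17) = Z for k = 0,...,17, and 0 otherwise.
Euler characteristic = sum of Betti numbers = 1 per even-dimensional cohomology group.
chi(P^17) = 17 + 1 = 18

18


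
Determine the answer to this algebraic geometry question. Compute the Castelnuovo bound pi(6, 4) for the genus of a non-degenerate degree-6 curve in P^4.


Castelnuovo's bound: write d - 1 = m(r-1) + epsilon with 0 <= epsilon < r-1.
d - 1 = 6 - 1 = 5
r - 1 = 4 - 1 = 3
5 = 1*3 + 2, so m = 1, epsilon = 2
pi(d, r) = m(m-1)(r-1)/2 + m*epsilon
= 1*0*3/2 + 1*2
= 0/2 + 2
= 0 + 2 = 2

2


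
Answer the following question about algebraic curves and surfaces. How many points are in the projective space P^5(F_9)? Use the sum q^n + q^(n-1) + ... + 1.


P^5(F_9) has (q^(n+1) - 1)/(q - 1) points.
= 9^5 + 9^4 + 9^3 + 9^2 + 9^1 + 9^0
= 59049 + 6561 + 729 + 81 + 9 + 1
= 66430

66430


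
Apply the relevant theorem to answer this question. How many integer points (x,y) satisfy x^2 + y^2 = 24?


Systematically check integer values of x where x^2 <= 24.
For each valid x, check if 24 - x^2 is a perfect square.
Total integer solutions found: 0

0


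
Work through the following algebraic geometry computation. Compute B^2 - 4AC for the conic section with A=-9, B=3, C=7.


The discriminant of a conic Ax^2 + Bxy + Cy^2 + ... = 0 is B^2 - 4AC.
B^2 = 3^2 = 9
4AC = 4*(-9)*7 = -252
Discriminant = 9 + 252 = 261

261


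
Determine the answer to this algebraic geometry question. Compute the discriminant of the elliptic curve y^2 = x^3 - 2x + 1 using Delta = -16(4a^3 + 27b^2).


Compute each component:
4a^3 = 4*(-2)^3 = 4*(-8) = -32
27b^2 = 27*1^2 = 27*1 = 27
4a^3 + 27b^2 = -32 + 27 = -5
Delta = -16*(-5) = 80

80


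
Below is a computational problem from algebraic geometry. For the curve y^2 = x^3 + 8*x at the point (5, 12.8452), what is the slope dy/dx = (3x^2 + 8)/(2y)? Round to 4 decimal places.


Using implicit differentiation of y^2 = x^3 + 8*x:
2y * dy/dx = 3x^2 + 8
dy/dx = (3x^2 + 8)/(2y)
Numerator: 3*5^2 + 8 = 83
Denominator: 2*12.8452 = 25.6904
dy/dx = 83/25.6904 = 3.2308

3.2308


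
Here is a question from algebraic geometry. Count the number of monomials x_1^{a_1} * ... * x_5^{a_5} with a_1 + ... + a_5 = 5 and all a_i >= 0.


The number of degree-5 monomials in 5 variables is C(d+n-1, n-1).
= C(5+5-1, 5-1) = C(9, 4)
= 126

126


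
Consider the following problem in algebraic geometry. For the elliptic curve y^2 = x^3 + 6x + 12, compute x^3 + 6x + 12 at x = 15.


Compute x^3 + 6x + 12 at x = 15:
x^3 = 15^3 = 3375
6*x = 6*15 = 90
Sum: 3375 + 90 + 12 = 3477

3477


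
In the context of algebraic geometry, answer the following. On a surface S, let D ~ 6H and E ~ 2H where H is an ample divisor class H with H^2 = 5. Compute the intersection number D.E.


Using bilinearity of the intersection pairing on a surface S:
(aH).(bH) = ab * (H.H)
We have H^2 = 5.
D.E = (6H).(2H) = 6*2*5
= 12*5
= 60

60


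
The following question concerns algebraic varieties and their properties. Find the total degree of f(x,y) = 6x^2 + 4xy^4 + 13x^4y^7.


Examine each term for its total degree (sum of exponents).
  Term '6x^2' has total degree 2+0 = 2.
  Term '4xy^4' has total degree 1+4 = 5.
  Term '13x^4y^7' has total degree 4+7 = 11.
The maximum total degree among all terms is 11.

11
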